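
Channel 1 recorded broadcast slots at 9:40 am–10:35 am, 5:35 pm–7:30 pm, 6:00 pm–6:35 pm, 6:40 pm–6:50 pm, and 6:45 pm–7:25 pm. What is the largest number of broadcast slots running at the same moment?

3

Walk the sorted start/end points keeping a running depth.
The depth first hits 3 at 6:45 pm.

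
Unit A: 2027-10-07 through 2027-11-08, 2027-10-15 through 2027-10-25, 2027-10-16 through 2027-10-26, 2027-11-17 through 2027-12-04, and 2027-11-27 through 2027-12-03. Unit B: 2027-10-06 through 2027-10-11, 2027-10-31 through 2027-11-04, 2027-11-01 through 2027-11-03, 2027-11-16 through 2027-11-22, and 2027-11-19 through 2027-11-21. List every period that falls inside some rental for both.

A, merged: 2027-10-07 through 2027-11-08, 2027-11-17 through 2027-12-04.
B, merged: 2027-10-06 through 2027-10-11, 2027-10-31 through 2027-11-04, 2027-11-16 through 2027-11-22.
2027-10-07 through 2027-11-08 ∩ B → 2027-10-07 through 2027-10-11, 2027-10-31 through 2027-11-04.
2027-11-17 through 2027-12-04 ∩ B → 2027-11-17 through 2027-11-22.

2027-10-07 through 2027-10-11, 2027-10-31 through 2027-11-04, 2027-11-17 through 2027-11-22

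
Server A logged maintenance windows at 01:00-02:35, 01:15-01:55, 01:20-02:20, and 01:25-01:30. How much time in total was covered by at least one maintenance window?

1 h 35 min

Merged: 01:00-02:35.
Length: 1 h 35 min.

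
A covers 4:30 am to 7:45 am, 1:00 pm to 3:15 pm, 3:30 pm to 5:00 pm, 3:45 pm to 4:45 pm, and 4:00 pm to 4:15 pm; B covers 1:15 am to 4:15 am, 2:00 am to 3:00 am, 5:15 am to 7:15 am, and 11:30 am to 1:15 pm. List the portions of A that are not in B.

4:30 am–5:15 am, 7:15 am–7:45 am, 1:15 pm–3:15 pm, 3:30 pm–5:00 pm

Merge the first list: 4:30 am–7:45 am, 1:00 pm–3:15 pm, 3:30 pm–5:00 pm.
Merge the second list: 1:15 am–4:15 am, 5:15 am–7:15 am, 11:30 am–1:15 pm.
4:30 am–7:45 am with B removed leaves 4:30 am–5:15 am, 7:15 am–7:45 am.
1:00 pm–3:15 pm with B removed leaves 1:15 pm–3:15 pm.
3:30 pm–5:00 pm is untouched.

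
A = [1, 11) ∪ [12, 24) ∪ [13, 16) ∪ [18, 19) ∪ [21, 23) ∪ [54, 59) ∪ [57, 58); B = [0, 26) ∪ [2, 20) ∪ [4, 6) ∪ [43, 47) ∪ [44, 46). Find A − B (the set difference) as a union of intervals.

Merge the first list: [1, 11), [12, 24), [54, 59).
Merge the second list: [0, 26), [43, 47).
[1, 11): entirely removed.
[12, 24): entirely removed.
[54, 59): nothing removed.

[54, 59)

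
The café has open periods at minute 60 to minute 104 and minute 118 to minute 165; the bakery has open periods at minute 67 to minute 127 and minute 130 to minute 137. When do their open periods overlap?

minute 67 to minute 104, minute 118 to minute 127, minute 130 to minute 137

minute 60 to minute 104 overlaps B on minute 67 to minute 104.
minute 118 to minute 165 overlaps B on minute 118 to minute 127, minute 130 to minute 137.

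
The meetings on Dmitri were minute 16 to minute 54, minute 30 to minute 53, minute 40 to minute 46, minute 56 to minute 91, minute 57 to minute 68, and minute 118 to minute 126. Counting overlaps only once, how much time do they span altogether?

81 minutes

Merged: minute 16 to minute 54, minute 56 to minute 91, minute 118 to minute 126.
Lengths: 38 minutes + 35 minutes + 8 minutes = 81 minutes.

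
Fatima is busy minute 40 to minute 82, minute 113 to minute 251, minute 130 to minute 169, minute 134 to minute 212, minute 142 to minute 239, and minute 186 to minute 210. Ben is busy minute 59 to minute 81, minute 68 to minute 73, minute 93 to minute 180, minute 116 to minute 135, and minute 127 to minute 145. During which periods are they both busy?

Merge the first list: minute 40 to minute 82, minute 113 to minute 251.
Merge the second list: minute 59 to minute 81, minute 93 to minute 180.
minute 40 to minute 82 overlaps B on minute 59 to minute 81.
minute 113 to minute 251 overlaps B on minute 113 to minute 180.

minute 59 to minute 81, minute 113 to minute 180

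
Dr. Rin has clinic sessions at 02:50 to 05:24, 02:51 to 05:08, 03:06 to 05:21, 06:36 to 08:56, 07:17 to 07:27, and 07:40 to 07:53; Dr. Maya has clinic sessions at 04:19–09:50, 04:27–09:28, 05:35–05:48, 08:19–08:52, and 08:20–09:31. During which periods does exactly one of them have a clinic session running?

02:50-04:19, 05:24-06:36, 08:56-09:50

First set merges to 02:50-05:24, 06:36-08:56.
Second set merges to 04:19-09:50.
Only in the first: 02:50-04:19.
Only in the second: 05:24-06:36, 08:56-09:50.
Together these are the periods covered by exactly one.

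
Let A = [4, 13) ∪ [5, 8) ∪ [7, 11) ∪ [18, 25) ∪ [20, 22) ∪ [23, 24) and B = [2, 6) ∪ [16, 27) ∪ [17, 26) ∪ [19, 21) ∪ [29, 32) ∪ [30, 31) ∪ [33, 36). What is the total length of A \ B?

7

First set merges to [4, 13), [18, 25).
Second set merges to [2, 6), [16, 27), [29, 32), [33, 36).
A \ B = [6, 13).
Total: 7.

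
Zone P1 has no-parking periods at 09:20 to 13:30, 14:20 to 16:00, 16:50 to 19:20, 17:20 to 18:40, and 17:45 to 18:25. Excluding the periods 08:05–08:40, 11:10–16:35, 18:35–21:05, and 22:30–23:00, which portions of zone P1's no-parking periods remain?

09:20-11:10, 16:50-18:35

Merge the first list: 09:20-13:30, 14:20-16:00, 16:50-19:20.
09:20-13:30 \ B = 09:20-11:10.
14:20-16:00: entirely removed.
16:50-19:20 \ B = 16:50-18:35.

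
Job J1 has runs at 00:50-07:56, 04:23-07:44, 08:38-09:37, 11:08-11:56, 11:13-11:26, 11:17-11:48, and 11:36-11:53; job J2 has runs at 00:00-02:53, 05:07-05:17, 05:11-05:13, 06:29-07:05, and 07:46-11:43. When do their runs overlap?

Merge the first list: 00:50-07:56, 08:38-09:37, 11:08-11:56.
Merge the second list: 00:00-02:53, 05:07-05:17, 06:29-07:05, 07:46-11:43.
00:50-07:56 meets the second set on 00:50-02:53, 05:07-05:17, 06:29-07:05, 07:46-07:56.
08:38-09:37 meets the second set on 08:38-09:37.
11:08-11:56 meets the second set on 11:08-11:43.

00:50-02:53, 05:07-05:17, 06:29-07:05, 07:46-07:56, 08:38-09:37, 11:08-11:43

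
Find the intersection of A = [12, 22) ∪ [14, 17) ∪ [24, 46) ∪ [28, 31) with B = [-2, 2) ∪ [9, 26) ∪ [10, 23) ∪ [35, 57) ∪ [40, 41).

[12, 22) ∪ [24, 26) ∪ [35, 46)

First set merges to [12, 22), [24, 46).
Second set merges to [-2, 2), [9, 26), [35, 57).
[12, 22) meets the second set on [12, 22).
[24, 46) meets the second set on [24, 26), [35, 46).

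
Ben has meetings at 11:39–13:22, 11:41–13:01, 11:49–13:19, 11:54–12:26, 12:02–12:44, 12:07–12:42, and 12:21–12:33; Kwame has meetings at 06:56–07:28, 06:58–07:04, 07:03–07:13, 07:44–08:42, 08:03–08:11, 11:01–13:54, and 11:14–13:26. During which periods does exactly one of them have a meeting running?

06:56–07:28, 07:44–08:42, 11:01–11:39, 13:22–13:54

A, merged: 11:39–13:22.
B, merged: 06:56–07:28, 07:44–08:42, 11:01–13:54.
A \ B = none.
B \ A = 06:56–07:28, 07:44–08:42, 11:01–11:39, 13:22–13:54.
Union of the two gives the symmetric difference.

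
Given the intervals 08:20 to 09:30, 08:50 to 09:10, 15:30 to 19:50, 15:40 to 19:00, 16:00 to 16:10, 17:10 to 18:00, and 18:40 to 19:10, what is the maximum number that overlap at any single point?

3

Sweep endpoints in order; track running count of active intervals.
Peak of 3 reached at 16:00.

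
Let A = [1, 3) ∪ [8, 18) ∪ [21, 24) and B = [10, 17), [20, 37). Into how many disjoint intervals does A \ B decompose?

A \ B = [1, 3), [8, 10), [17, 18).
That is 3 disjoint pieces.

3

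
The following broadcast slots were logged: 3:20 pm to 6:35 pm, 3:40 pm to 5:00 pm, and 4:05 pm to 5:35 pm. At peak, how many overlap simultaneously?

3

Sweep endpoints in order; track running count of active intervals.
Peak of 3 reached at 4:05 pm.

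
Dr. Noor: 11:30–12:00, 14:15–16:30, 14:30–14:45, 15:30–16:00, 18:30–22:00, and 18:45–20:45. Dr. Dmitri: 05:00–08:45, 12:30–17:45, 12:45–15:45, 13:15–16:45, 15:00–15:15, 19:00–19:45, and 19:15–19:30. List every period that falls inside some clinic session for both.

14:15–16:30, 19:00–19:45

A, merged: 11:30–12:00, 14:15–16:30, 18:30–22:00.
B, merged: 05:00–08:45, 12:30–17:45, 19:00–19:45.
11:30–12:00 falls entirely outside B.
14:15–16:30 overlaps B on 14:15–16:30.
18:30–22:00 overlaps B on 19:00–19:45.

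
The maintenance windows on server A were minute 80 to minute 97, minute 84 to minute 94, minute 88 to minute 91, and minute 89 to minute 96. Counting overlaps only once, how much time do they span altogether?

17 minutes

Merged: minute 80 to minute 97.
Length: 17 minutes.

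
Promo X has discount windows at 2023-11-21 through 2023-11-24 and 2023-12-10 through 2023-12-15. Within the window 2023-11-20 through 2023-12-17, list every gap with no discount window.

2023-11-20 through 2023-11-20, 2023-11-25 through 2023-12-09, 2023-12-16 through 2023-12-17

Covered (merged): 2023-11-21 through 2023-11-24, 2023-12-10 through 2023-12-15.
Uncovered inside 2023-11-20 through 2023-12-17: 2023-11-20 through 2023-11-20, 2023-11-25 through 2023-12-09, 2023-12-16 through 2023-12-17.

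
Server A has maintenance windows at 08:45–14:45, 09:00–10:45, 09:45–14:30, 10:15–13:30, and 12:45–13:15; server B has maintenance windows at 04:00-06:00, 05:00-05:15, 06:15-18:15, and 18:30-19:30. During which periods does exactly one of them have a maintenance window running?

Merge the first list: 08:45–14:45.
Merge the second list: 04:00–06:00, 06:15–18:15, 18:30–19:30.
A but not B: none.
B but not A: 04:00–06:00, 06:15–08:45, 14:45–18:15, 18:30–19:30.
Combining gives A △ B.

04:00–06:00, 06:15–08:45, 14:45–18:15, 18:30–19:30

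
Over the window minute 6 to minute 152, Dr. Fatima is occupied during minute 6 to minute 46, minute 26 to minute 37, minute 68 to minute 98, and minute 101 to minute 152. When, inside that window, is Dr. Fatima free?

Covered (merged): minute 6 to minute 46, minute 68 to minute 98, minute 101 to minute 152.
Uncovered inside minute 6 to minute 152: minute 46 to minute 68, minute 98 to minute 101.

minute 46 to minute 68, minute 98 to minute 101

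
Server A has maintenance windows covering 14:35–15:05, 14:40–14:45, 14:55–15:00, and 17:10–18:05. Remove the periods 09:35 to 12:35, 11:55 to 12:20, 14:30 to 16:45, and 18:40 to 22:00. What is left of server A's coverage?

17:10–18:05

A, merged: 14:35–15:05, 17:10–18:05.
B, merged: 09:35–12:35, 14:30–16:45, 18:40–22:00.
14:35–15:05: entirely removed.
17:10–18:05: nothing removed.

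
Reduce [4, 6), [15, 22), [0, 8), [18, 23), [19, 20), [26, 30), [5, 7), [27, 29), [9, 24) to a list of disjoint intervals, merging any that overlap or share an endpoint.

[0, 8) ∪ [9, 24) ∪ [26, 30)

Sort by start: [0, 8), [4, 6), [5, 7), [9, 24), [15, 22), [18, 23), [19, 20), [26, 30), [27, 29).
[4, 6) overlaps/touches [0, 8) → extend to [0, 8).
[5, 7) overlaps/touches [0, 8) → extend to [0, 8).
[9, 24) is disjoint → start new block.
[15, 22) overlaps/touches [9, 24) → extend to [9, 24).
[18, 23) overlaps/touches [9, 24) → extend to [9, 24).
[19, 20) overlaps/touches [9, 24) → extend to [9, 24).
[26, 30) is disjoint → start new block.
[27, 29) overlaps/touches [26, 30) → extend to [26, 30).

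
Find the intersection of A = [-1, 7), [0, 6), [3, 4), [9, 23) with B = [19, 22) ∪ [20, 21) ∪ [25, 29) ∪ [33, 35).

[19, 22)

First set merges to [-1, 7), [9, 23).
Second set merges to [19, 22), [25, 29), [33, 35).
[-1, 7) meets no B interval.
[9, 23) ∩ B → [19, 22).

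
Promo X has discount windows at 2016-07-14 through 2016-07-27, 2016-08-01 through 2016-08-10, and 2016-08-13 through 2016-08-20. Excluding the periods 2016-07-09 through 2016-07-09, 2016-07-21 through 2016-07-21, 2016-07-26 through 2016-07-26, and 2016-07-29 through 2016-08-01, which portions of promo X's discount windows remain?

2016-07-14 through 2016-07-20, 2016-07-22 through 2016-07-25, 2016-07-27 through 2016-07-27, 2016-08-02 through 2016-08-10, 2016-08-13 through 2016-08-20

2016-07-14 through 2016-07-27 minus B → 2016-07-14 through 2016-07-20, 2016-07-22 through 2016-07-25, 2016-07-27 through 2016-07-27.
2016-08-01 through 2016-08-10 minus B → 2016-08-02 through 2016-08-10.
2016-08-13 through 2016-08-20: no B overlap → unchanged.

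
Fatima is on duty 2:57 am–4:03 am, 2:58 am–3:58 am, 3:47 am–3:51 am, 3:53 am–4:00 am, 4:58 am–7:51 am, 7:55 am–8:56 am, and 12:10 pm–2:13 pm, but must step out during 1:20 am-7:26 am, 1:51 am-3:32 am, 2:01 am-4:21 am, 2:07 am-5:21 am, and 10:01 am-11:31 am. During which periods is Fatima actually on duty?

Merge the first list: 2:57 am–4:03 am, 4:58 am–7:51 am, 7:55 am–8:56 am, 12:10 pm–2:13 pm.
Merge the second list: 1:20 am–7:26 am, 10:01 am–11:31 am.
2:57 am–4:03 am lies entirely inside B → drops out.
4:58 am–7:51 am with B removed leaves 7:26 am–7:51 am.
7:55 am–8:56 am is untouched.
12:10 pm–2:13 pm is untouched.

7:26 am–7:51 am, 7:55 am–8:56 am, 12:10 pm–2:13 pm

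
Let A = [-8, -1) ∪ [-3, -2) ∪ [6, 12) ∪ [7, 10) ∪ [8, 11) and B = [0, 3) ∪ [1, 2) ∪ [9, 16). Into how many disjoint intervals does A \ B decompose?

A, merged: [-8, -1), [6, 12).
B, merged: [0, 3), [9, 16).
A \ B = [-8, -1), [6, 9).
That is 2 disjoint pieces.

2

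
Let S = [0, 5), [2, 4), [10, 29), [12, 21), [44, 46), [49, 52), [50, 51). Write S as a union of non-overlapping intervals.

[0, 5) ∪ [10, 29) ∪ [44, 46) ∪ [49, 52)

[2, 4) overlaps/touches [0, 5) → extend to [0, 5).
[10, 29) is disjoint → start new block.
[12, 21) overlaps/touches [10, 29) → extend to [10, 29).
[44, 46) is disjoint → start new block.
[49, 52) is disjoint → start new block.
[50, 51) overlaps/touches [49, 52) → extend to [49, 52).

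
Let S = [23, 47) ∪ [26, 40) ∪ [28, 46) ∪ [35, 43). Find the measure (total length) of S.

24

Merged: [23, 47).
Length: 24.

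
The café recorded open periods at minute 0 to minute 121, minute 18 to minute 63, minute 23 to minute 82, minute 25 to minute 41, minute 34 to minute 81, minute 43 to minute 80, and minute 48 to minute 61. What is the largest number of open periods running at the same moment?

Walk the sorted start/end points keeping a running depth.
The depth first hits 6 at minute 48.

6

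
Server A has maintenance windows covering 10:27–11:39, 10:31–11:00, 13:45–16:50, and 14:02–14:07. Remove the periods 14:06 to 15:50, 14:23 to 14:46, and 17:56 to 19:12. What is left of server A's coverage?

10:27–11:39, 13:45–14:06, 15:50–16:50

A, merged: 10:27–11:39, 13:45–16:50.
B, merged: 14:06–15:50, 17:56–19:12.
10:27–11:39: no B overlap → unchanged.
13:45–16:50 minus B → 13:45–14:06, 15:50–16:50.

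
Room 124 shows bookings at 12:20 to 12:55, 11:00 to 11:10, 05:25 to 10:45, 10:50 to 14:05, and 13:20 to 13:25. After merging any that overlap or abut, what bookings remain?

Sort by start: 05:25–10:45, 10:50–14:05, 11:00–11:10, 12:20–12:55, 13:20–13:25.
10:50–14:05 is disjoint → start new block.
11:00–11:10 overlaps/touches 10:50–14:05 → extend to 10:50–14:05.
12:20–12:55 overlaps/touches 10:50–14:05 → extend to 10:50–14:05.
13:20–13:25 overlaps/touches 10:50–14:05 → extend to 10:50–14:05.

05:25–10:45, 10:50–14:05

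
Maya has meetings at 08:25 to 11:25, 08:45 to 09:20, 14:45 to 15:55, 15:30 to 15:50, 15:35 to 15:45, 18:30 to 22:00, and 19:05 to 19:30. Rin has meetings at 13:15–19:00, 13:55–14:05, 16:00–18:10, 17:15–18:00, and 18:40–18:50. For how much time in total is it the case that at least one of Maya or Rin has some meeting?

Merge the first list: 08:25–11:25, 14:45–15:55, 18:30–22:00.
Merge the second list: 13:15–19:00.
A ∪ B = 08:25–11:25, 13:15–22:00.
Total: 3 h + 8 h 45 min = 11 h 45 min.

11 h 45 min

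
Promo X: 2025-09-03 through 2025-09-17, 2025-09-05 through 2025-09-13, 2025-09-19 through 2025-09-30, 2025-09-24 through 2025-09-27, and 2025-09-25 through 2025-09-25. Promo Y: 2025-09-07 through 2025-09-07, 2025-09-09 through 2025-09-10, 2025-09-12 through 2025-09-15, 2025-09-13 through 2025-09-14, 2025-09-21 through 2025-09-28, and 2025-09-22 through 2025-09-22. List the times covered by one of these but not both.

Merge the first list: 2025-09-03 through 2025-09-17, 2025-09-19 through 2025-09-30.
Merge the second list: 2025-09-07 through 2025-09-07, 2025-09-09 through 2025-09-10, 2025-09-12 through 2025-09-15, 2025-09-21 through 2025-09-28.
A \ B = 2025-09-03 through 2025-09-06, 2025-09-08 through 2025-09-08, 2025-09-11 through 2025-09-11, 2025-09-16 through 2025-09-17, 2025-09-19 through 2025-09-20, 2025-09-29 through 2025-09-30.
B \ A = none.
Union of the two gives the symmetric difference.

2025-09-03 through 2025-09-06, 2025-09-08 through 2025-09-08, 2025-09-11 through 2025-09-11, 2025-09-16 through 2025-09-17, 2025-09-19 through 2025-09-20, 2025-09-29 through 2025-09-30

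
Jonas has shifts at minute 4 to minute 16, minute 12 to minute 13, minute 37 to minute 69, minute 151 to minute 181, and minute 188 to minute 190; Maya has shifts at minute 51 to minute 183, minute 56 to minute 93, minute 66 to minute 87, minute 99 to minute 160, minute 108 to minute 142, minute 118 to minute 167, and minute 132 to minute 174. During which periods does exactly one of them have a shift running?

minute 4 to minute 16, minute 37 to minute 51, minute 69 to minute 151, minute 181 to minute 183, minute 188 to minute 190

First set merges to minute 4 to minute 16, minute 37 to minute 69, minute 151 to minute 181, minute 188 to minute 190.
Second set merges to minute 51 to minute 183.
A but not B: minute 4 to minute 16, minute 37 to minute 51, minute 188 to minute 190.
B but not A: minute 69 to minute 151, minute 181 to minute 183.
Combining gives A △ B.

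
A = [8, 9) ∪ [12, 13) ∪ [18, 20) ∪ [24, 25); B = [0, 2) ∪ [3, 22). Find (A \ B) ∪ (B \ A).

[0, 2) ∪ [3, 8) ∪ [9, 12) ∪ [13, 18) ∪ [20, 22) ∪ [24, 25)

A but not B: [24, 25).
B but not A: [0, 2), [3, 8), [9, 12), [13, 18), [20, 22).
Combining gives A △ B.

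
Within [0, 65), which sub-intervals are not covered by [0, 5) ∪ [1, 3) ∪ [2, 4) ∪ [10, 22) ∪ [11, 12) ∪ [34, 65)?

The merged coverage is [0, 5), [10, 22), [34, 65).
Gaps within [0, 65): [5, 10), [22, 34).

[5, 10) ∪ [22, 34)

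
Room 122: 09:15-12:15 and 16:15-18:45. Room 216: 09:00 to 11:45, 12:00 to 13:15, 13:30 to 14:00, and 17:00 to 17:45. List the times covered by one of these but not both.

A \ B = 11:45–12:00, 16:15–17:00, 17:45–18:45.
B \ A = 09:00–09:15, 12:15–13:15, 13:30–14:00.
Union of the two gives the symmetric difference.

09:00–09:15, 11:45–12:00, 12:15–13:15, 13:30–14:00, 16:15–17:00, 17:45–18:45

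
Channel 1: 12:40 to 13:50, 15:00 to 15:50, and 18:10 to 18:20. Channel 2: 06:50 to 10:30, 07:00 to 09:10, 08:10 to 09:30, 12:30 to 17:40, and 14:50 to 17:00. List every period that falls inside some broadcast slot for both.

Merge the second list: 06:50–10:30, 12:30–17:40.
12:40–13:50 ∩ B → 12:40–13:50.
15:00–15:50 ∩ B → 15:00–15:50.
18:10–18:20 meets no B interval.

12:40–13:50, 15:00–15:50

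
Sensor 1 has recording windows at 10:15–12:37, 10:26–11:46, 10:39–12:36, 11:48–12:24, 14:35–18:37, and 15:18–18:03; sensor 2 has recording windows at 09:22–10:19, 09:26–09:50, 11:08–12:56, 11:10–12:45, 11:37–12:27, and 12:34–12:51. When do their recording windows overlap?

10:15-10:19, 11:08-12:37

First set merges to 10:15-12:37, 14:35-18:37.
Second set merges to 09:22-10:19, 11:08-12:56.
10:15-12:37 overlaps B on 10:15-10:19, 11:08-12:37.
14:35-18:37 falls entirely outside B.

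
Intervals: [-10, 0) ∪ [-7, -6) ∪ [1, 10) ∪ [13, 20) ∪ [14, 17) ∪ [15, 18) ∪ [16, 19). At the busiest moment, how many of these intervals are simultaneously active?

4

Walk the sorted start/end points keeping a running depth.
The depth first hits 4 at 16.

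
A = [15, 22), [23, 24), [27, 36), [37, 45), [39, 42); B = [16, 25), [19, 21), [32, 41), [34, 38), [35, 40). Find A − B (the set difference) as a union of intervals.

[15, 16) ∪ [27, 32) ∪ [41, 45)

A, merged: [15, 22), [23, 24), [27, 36), [37, 45).
B, merged: [16, 25), [32, 41).
[15, 22) minus B → [15, 16).
[23, 24): fully covered by B → removed.
[27, 36) minus B → [27, 32).
[37, 45) minus B → [41, 45).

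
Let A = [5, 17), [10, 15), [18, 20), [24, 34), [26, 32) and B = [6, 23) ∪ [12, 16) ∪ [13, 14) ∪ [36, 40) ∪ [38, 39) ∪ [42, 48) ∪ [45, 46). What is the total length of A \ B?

11

A, merged: [5, 17), [18, 20), [24, 34).
B, merged: [6, 23), [36, 40), [42, 48).
A \ B = [5, 6), [24, 34).
Total: 1 + 10 = 11.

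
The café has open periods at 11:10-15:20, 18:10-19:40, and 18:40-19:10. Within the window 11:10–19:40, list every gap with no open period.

15:20-18:10

Covered (merged): 11:10-15:20, 18:10-19:40.
Gaps within 11:10-19:40: 15:20-18:10.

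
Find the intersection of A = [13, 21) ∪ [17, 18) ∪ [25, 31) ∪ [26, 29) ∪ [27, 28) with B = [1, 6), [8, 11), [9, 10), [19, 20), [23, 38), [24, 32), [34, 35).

Merge the first list: [13, 21), [25, 31).
Merge the second list: [1, 6), [8, 11), [19, 20), [23, 38).
[13, 21) ∩ B → [19, 20).
[25, 31) ∩ B → [25, 31).

[19, 20) ∪ [25, 31)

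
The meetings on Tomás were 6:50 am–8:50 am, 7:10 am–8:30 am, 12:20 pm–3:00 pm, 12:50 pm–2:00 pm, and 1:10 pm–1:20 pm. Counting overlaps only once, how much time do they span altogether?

4 h 40 min

Merged: 6:50 am–8:50 am, 12:20 pm–3:00 pm.
Lengths: 2 h + 2 h 40 min = 4 h 40 min.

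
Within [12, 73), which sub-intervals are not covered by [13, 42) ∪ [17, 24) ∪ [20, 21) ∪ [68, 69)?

The merged coverage is [13, 42), [68, 69).
Gaps within [12, 73): [12, 13), [42, 68), [69, 73).

[12, 13) ∪ [42, 68) ∪ [69, 73)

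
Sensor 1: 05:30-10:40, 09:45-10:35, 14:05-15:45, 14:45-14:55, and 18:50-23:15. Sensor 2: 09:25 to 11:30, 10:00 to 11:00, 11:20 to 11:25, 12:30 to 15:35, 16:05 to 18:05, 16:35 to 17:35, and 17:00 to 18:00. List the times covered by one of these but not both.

First set merges to 05:30–10:40, 14:05–15:45, 18:50–23:15.
Second set merges to 09:25–11:30, 12:30–15:35, 16:05–18:05.
A but not B: 05:30–09:25, 15:35–15:45, 18:50–23:15.
B but not A: 10:40–11:30, 12:30–14:05, 16:05–18:05.
Combining gives A △ B.

05:30–09:25, 10:40–11:30, 12:30–14:05, 15:35–15:45, 16:05–18:05, 18:50–23:15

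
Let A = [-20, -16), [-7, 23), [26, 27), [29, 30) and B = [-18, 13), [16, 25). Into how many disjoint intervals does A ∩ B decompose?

3

A ∩ B = [-18, -16), [-7, 13), [16, 23).
That is 3 disjoint pieces.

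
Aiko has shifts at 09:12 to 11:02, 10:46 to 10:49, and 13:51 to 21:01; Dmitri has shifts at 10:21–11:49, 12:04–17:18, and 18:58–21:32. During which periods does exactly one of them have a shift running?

09:12–10:21, 11:02–11:49, 12:04–13:51, 17:18–18:58, 21:01–21:32

First set merges to 09:12–11:02, 13:51–21:01.
A \ B = 09:12–10:21, 17:18–18:58.
B \ A = 11:02–11:49, 12:04–13:51, 21:01–21:32.
Union of the two gives the symmetric difference.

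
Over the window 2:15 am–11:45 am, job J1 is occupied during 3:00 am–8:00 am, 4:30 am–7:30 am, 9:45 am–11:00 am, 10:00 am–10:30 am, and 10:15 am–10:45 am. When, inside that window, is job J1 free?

2:15 am–3:00 am, 8:00 am–9:45 am, 11:00 am–11:45 am

Covered (merged): 3:00 am–8:00 am, 9:45 am–11:00 am.
Complement within 2:15 am–11:45 am: 2:15 am–3:00 am, 8:00 am–9:45 am, 11:00 am–11:45 am.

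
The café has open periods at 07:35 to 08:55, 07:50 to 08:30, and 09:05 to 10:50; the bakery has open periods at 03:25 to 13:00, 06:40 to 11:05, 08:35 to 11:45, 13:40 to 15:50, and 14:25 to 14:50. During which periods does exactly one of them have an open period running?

03:25-07:35, 08:55-09:05, 10:50-13:00, 13:40-15:50

A, merged: 07:35-08:55, 09:05-10:50.
B, merged: 03:25-13:00, 13:40-15:50.
A but not B: none.
B but not A: 03:25-07:35, 08:55-09:05, 10:50-13:00, 13:40-15:50.
Combining gives A △ B.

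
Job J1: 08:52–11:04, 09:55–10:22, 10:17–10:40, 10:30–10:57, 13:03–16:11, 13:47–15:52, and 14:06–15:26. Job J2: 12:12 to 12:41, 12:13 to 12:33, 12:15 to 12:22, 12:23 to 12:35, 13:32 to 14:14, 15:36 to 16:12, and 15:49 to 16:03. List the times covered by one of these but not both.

A, merged: 08:52-11:04, 13:03-16:11.
B, merged: 12:12-12:41, 13:32-14:14, 15:36-16:12.
A \ B = 08:52-11:04, 13:03-13:32, 14:14-15:36.
B \ A = 12:12-12:41, 16:11-16:12.
Union of the two gives the symmetric difference.

08:52-11:04, 12:12-12:41, 13:03-13:32, 14:14-15:36, 16:11-16:12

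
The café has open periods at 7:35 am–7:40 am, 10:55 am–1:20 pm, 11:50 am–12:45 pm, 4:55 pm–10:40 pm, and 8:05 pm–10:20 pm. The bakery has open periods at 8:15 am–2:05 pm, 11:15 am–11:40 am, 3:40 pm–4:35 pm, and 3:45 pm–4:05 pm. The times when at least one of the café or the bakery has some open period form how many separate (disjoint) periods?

First set merges to 7:35 am-7:40 am, 10:55 am-1:20 pm, 4:55 pm-10:40 pm.
Second set merges to 8:15 am-2:05 pm, 3:40 pm-4:35 pm.
A ∪ B = 7:35 am-7:40 am, 8:15 am-2:05 pm, 3:40 pm-4:35 pm, 4:55 pm-10:40 pm.
That is 4 disjoint pieces.

4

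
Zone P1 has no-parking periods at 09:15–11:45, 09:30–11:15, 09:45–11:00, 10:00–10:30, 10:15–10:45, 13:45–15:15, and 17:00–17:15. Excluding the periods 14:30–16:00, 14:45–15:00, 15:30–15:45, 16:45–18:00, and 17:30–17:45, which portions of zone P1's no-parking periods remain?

First set merges to 09:15–11:45, 13:45–15:15, 17:00–17:15.
Second set merges to 14:30–16:00, 16:45–18:00.
09:15–11:45 is untouched.
13:45–15:15 with B removed leaves 13:45–14:30.
17:00–17:15 lies entirely inside B → drops out.

09:15–11:45, 13:45–14:30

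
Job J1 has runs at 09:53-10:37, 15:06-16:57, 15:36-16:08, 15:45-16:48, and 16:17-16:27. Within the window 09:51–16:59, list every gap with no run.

After merging, the occupied span is 09:53–10:37, 15:06–16:57.
Complement within 09:51–16:59: 09:51–09:53, 10:37–15:06, 16:57–16:59.

09:51–09:53, 10:37–15:06, 16:57–16:59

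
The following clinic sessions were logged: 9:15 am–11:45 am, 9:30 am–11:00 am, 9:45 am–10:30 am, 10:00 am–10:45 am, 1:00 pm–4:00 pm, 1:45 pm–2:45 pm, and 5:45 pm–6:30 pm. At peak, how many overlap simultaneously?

4

At 10:00 am, 4 of the intervals are simultaneously active.
No point has more.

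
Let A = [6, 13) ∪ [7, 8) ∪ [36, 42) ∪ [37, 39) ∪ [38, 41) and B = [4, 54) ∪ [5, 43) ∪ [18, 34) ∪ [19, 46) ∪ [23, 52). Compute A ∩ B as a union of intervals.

[6, 13) ∪ [36, 42)

First set merges to [6, 13), [36, 42).
Second set merges to [4, 54).
[6, 13) overlaps B on [6, 13).
[36, 42) overlaps B on [36, 42).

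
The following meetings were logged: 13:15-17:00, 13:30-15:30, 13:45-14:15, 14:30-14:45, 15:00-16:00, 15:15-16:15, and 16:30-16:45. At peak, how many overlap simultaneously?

4

Walk the sorted start/end points keeping a running depth.
The depth first hits 4 at 15:15.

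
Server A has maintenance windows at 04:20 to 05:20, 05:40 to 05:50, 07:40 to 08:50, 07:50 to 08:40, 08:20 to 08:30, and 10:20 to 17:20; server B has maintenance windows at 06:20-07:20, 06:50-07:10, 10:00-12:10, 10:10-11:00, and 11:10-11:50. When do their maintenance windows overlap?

A, merged: 04:20–05:20, 05:40–05:50, 07:40–08:50, 10:20–17:20.
B, merged: 06:20–07:20, 10:00–12:10.
04:20–05:20 falls entirely outside B.
05:40–05:50 falls entirely outside B.
07:40–08:50 falls entirely outside B.
10:20–17:20 overlaps B on 10:20–12:10.

10:20–12:10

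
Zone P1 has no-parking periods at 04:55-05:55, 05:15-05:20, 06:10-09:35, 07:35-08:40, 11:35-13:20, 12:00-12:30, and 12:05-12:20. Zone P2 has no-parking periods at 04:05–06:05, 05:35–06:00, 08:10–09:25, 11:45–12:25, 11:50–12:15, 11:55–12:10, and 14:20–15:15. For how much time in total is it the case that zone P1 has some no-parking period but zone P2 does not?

First set merges to 04:55–05:55, 06:10–09:35, 11:35–13:20.
Second set merges to 04:05–06:05, 08:10–09:25, 11:45–12:25, 14:20–15:15.
A \ B = 06:10–08:10, 09:25–09:35, 11:35–11:45, 12:25–13:20.
Total: 2 h + 10 min + 10 min + 55 min = 3 h 15 min.

3 h 15 min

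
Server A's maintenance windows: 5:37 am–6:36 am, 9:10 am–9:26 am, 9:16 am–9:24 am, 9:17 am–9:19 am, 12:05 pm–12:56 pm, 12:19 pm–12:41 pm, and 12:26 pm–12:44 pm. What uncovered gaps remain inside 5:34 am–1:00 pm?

5:34 am-5:37 am, 6:36 am-9:10 am, 9:26 am-12:05 pm, 12:56 pm-1:00 pm

The merged coverage is 5:37 am-6:36 am, 9:10 am-9:26 am, 12:05 pm-12:56 pm.
Complement within 5:34 am-1:00 pm: 5:34 am-5:37 am, 6:36 am-9:10 am, 9:26 am-12:05 pm, 12:56 pm-1:00 pm.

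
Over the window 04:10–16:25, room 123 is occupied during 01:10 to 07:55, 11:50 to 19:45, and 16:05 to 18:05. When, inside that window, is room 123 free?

07:55-11:50

After merging, the occupied span is 01:10-07:55, 11:50-19:45.
Complement within 04:10-16:25: 07:55-11:50.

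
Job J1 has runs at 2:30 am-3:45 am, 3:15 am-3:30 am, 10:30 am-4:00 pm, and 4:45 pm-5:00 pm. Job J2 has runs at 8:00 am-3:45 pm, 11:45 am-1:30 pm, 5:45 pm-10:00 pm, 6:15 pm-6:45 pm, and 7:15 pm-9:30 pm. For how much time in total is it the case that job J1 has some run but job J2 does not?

1 h 45 min

A, merged: 2:30 am–3:45 am, 10:30 am–4:00 pm, 4:45 pm–5:00 pm.
B, merged: 8:00 am–3:45 pm, 5:45 pm–10:00 pm.
A \ B = 2:30 am–3:45 am, 3:45 pm–4:00 pm, 4:45 pm–5:00 pm.
Total: 1 h 15 min + 15 min + 15 min = 1 h 45 min.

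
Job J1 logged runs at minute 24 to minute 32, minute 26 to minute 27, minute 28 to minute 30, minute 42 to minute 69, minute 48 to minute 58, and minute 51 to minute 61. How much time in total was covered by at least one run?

Merged: minute 24 to minute 32, minute 42 to minute 69.
Lengths: 8 minutes + 27 minutes = 35 minutes.

35 minutes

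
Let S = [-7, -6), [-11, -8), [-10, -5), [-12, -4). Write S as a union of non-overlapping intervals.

Sort by start: [-12, -4), [-11, -8), [-10, -5), [-7, -6).
[-11, -8) overlaps/touches [-12, -4) → extend to [-12, -4).
[-10, -5) overlaps/touches [-12, -4) → extend to [-12, -4).
[-7, -6) overlaps/touches [-12, -4) → extend to [-12, -4).

[-12, -4)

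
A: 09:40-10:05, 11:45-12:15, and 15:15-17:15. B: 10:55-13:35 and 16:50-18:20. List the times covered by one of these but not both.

A \ B = 09:40–10:05, 15:15–16:50.
B \ A = 10:55–11:45, 12:15–13:35, 17:15–18:20.
Union of the two gives the symmetric difference.

09:40–10:05, 10:55–11:45, 12:15–13:35, 15:15–16:50, 17:15–18:20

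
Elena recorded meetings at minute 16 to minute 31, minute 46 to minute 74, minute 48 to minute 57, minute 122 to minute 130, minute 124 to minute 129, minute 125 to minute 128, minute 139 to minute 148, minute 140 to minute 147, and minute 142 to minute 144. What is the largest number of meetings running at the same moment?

3

Sweep endpoints in order; track running count of active intervals.
Peak of 3 reached at minute 125.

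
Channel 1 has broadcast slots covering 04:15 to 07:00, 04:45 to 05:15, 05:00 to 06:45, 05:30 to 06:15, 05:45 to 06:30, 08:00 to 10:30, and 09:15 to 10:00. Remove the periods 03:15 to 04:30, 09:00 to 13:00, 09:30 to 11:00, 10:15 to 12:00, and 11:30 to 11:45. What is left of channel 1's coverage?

04:30–07:00, 08:00–09:00

Merge the first list: 04:15–07:00, 08:00–10:30.
Merge the second list: 03:15–04:30, 09:00–13:00.
04:15–07:00 \ B = 04:30–07:00.
08:00–10:30 \ B = 08:00–09:00.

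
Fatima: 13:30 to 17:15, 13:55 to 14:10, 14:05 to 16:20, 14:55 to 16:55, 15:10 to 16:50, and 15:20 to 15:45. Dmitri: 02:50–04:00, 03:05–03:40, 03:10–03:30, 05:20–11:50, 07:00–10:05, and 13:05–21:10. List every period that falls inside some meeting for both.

First set merges to 13:30–17:15.
Second set merges to 02:50–04:00, 05:20–11:50, 13:05–21:10.
13:30–17:15 ∩ B → 13:30–17:15.

13:30–17:15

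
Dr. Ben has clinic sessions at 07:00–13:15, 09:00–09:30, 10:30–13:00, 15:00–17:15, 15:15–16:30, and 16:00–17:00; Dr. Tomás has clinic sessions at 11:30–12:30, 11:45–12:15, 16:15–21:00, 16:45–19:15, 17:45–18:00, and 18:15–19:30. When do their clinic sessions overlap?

Merge the first list: 07:00-13:15, 15:00-17:15.
Merge the second list: 11:30-12:30, 16:15-21:00.
07:00-13:15 overlaps B on 11:30-12:30.
15:00-17:15 overlaps B on 16:15-17:15.

11:30-12:30, 16:15-17:15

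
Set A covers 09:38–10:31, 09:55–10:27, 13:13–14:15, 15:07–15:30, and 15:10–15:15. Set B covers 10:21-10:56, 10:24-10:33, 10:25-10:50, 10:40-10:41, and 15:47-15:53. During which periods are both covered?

10:21–10:31

A, merged: 09:38–10:31, 13:13–14:15, 15:07–15:30.
B, merged: 10:21–10:56, 15:47–15:53.
09:38–10:31 meets the second set on 10:21–10:31.
13:13–14:15: no overlap with the second set.
15:07–15:30: no overlap with the second set.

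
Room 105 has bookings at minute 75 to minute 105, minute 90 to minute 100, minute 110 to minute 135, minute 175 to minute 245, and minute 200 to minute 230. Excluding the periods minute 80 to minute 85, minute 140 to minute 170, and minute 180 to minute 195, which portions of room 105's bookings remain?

minute 75 to minute 80, minute 85 to minute 105, minute 110 to minute 135, minute 175 to minute 180, minute 195 to minute 245

First set merges to minute 75 to minute 105, minute 110 to minute 135, minute 175 to minute 245.
minute 75 to minute 105 minus B → minute 75 to minute 80, minute 85 to minute 105.
minute 110 to minute 135: no B overlap → unchanged.
minute 175 to minute 245 minus B → minute 175 to minute 180, minute 195 to minute 245.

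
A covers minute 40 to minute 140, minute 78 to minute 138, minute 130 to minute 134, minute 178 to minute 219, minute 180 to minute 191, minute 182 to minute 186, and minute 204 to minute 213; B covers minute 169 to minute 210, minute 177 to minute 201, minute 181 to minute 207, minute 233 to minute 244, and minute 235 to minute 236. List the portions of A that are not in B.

First set merges to minute 40 to minute 140, minute 178 to minute 219.
Second set merges to minute 169 to minute 210, minute 233 to minute 244.
minute 40 to minute 140: no B overlap → unchanged.
minute 178 to minute 219 minus B → minute 210 to minute 219.

minute 40 to minute 140, minute 210 to minute 219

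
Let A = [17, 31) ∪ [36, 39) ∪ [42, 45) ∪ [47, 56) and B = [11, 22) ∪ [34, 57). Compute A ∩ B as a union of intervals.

[17, 22) ∪ [36, 39) ∪ [42, 45) ∪ [47, 56)

[17, 31) overlaps B on [17, 22).
[36, 39) overlaps B on [36, 39).
[42, 45) overlaps B on [42, 45).
[47, 56) overlaps B on [47, 56).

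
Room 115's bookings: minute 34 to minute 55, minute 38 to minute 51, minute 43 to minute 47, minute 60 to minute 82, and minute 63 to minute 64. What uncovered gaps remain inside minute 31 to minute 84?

The merged coverage is minute 34 to minute 55, minute 60 to minute 82.
Uncovered inside minute 31 to minute 84: minute 31 to minute 34, minute 55 to minute 60, minute 82 to minute 84.

minute 31 to minute 34, minute 55 to minute 60, minute 82 to minute 84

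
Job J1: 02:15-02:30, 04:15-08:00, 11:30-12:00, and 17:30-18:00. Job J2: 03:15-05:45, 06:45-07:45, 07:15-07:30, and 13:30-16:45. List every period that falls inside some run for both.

Merge the second list: 03:15-05:45, 06:45-07:45, 13:30-16:45.
02:15-02:30 meets no B interval.
04:15-08:00 ∩ B → 04:15-05:45, 06:45-07:45.
11:30-12:00 meets no B interval.
17:30-18:00 meets no B interval.

04:15-05:45, 06:45-07:45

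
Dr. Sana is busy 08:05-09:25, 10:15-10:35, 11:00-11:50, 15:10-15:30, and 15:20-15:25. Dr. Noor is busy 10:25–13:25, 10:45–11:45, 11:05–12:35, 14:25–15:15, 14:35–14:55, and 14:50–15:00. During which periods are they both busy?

10:25–10:35, 11:00–11:50, 15:10–15:15

A, merged: 08:05–09:25, 10:15–10:35, 11:00–11:50, 15:10–15:30.
B, merged: 10:25–13:25, 14:25–15:15.
08:05–09:25 falls entirely outside B.
10:15–10:35 overlaps B on 10:25–10:35.
11:00–11:50 overlaps B on 11:00–11:50.
15:10–15:30 overlaps B on 15:10–15:15.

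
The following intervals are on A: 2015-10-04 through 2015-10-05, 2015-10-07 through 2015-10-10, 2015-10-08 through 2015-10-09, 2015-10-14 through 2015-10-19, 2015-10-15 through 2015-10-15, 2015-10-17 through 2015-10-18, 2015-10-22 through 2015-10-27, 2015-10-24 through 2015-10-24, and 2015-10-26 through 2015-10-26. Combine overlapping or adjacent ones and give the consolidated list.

2015-10-04 through 2015-10-05, 2015-10-07 through 2015-10-10, 2015-10-14 through 2015-10-19, 2015-10-22 through 2015-10-27

2015-10-07 through 2015-10-10 is disjoint → start new block.
2015-10-08 through 2015-10-09 overlaps/touches 2015-10-07 through 2015-10-10 → extend to 2015-10-07 through 2015-10-10.
2015-10-14 through 2015-10-19 is disjoint → start new block.
2015-10-15 through 2015-10-15 overlaps/touches 2015-10-14 through 2015-10-19 → extend to 2015-10-14 through 2015-10-19.
2015-10-17 through 2015-10-18 overlaps/touches 2015-10-14 through 2015-10-19 → extend to 2015-10-14 through 2015-10-19.
2015-10-22 through 2015-10-27 is disjoint → start new block.
2015-10-24 through 2015-10-24 overlaps/touches 2015-10-22 through 2015-10-27 → extend to 2015-10-22 through 2015-10-27.
2015-10-26 through 2015-10-26 overlaps/touches 2015-10-22 through 2015-10-27 → extend to 2015-10-22 through 2015-10-27.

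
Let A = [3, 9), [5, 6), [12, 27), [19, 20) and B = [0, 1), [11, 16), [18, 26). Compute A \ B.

[3, 9) ∪ [16, 18) ∪ [26, 27)

First set merges to [3, 9), [12, 27).
[3, 9): nothing removed.
[12, 27) \ B = [16, 18), [26, 27).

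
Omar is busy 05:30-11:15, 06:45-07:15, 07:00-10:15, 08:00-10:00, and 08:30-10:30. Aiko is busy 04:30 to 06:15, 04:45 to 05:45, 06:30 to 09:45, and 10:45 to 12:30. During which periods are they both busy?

05:30–06:15, 06:30–09:45, 10:45–11:15

First set merges to 05:30–11:15.
Second set merges to 04:30–06:15, 06:30–09:45, 10:45–12:30.
05:30–11:15 meets the second set on 05:30–06:15, 06:30–09:45, 10:45–11:15.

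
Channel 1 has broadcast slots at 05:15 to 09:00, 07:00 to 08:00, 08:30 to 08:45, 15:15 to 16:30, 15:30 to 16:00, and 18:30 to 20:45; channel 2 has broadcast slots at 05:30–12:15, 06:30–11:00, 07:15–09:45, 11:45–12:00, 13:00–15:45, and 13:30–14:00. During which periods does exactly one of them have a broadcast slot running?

05:15-05:30, 09:00-12:15, 13:00-15:15, 15:45-16:30, 18:30-20:45

Merge the first list: 05:15-09:00, 15:15-16:30, 18:30-20:45.
Merge the second list: 05:30-12:15, 13:00-15:45.
A \ B = 05:15-05:30, 15:45-16:30, 18:30-20:45.
B \ A = 09:00-12:15, 13:00-15:15.
Union of the two gives the symmetric difference.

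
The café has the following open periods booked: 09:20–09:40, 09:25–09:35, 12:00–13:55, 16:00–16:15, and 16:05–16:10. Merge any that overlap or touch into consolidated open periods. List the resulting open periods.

09:20-09:40, 12:00-13:55, 16:00-16:15

09:25-09:35 overlaps/touches 09:20-09:40 → extend to 09:20-09:40.
12:00-13:55 is disjoint → start new block.
16:00-16:15 is disjoint → start new block.
16:05-16:10 overlaps/touches 16:00-16:15 → extend to 16:00-16:15.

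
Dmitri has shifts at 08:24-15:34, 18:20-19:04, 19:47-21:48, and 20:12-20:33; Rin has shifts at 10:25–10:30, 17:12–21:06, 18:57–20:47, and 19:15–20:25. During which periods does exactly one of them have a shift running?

08:24–10:25, 10:30–15:34, 17:12–18:20, 19:04–19:47, 21:06–21:48

Merge the first list: 08:24–15:34, 18:20–19:04, 19:47–21:48.
Merge the second list: 10:25–10:30, 17:12–21:06.
A \ B = 08:24–10:25, 10:30–15:34, 21:06–21:48.
B \ A = 17:12–18:20, 19:04–19:47.
Union of the two gives the symmetric difference.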